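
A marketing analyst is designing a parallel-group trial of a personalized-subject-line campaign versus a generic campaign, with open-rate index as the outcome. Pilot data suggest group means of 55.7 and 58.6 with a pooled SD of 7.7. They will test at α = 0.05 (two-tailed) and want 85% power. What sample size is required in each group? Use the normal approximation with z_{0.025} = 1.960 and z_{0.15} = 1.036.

Cohen's d = |M₁ − M₂| / SD_pooled = |55.7 − 58.6| / 7.7 = 2.9 / 7.7 = 0.377.
For two independent groups with equal n: n = 2·((z_{α/2} + z_β) / d)².
z_{α/2} + z_β = 1.960 + 1.036 = 2.996.
n = 2 × (2.996 / 0.377)² = 2 × 7.947² = 2 × 63.15 = 126.3.
Round up to the next whole participant.

n = 127 per group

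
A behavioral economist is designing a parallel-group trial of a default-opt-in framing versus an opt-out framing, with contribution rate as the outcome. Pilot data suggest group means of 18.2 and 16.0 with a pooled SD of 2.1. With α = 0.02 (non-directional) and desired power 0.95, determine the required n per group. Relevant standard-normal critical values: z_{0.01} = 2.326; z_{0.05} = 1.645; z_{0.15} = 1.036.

Cohen's d = |M₁ − M₂| / SD_pooled = |18.2 − 16.0| / 2.1 = 2.2 / 2.1 = 1.048.
For two independent groups with equal n: n = 2·((z_{α/2} + z_β) / d)².
z_{α/2} + z_β = 2.326 + 1.645 = 3.971.
n = 2 × (3.971 / 1.048)² = 2 × 3.789² = 2 × 14.36 = 28.7.
Round up to the next whole participant.

n = 29 per group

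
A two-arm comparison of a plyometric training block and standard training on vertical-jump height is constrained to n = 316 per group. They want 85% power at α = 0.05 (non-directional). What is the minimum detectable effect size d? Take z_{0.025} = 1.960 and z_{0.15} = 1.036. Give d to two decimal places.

d_min ≈ 0.24

For two independent groups of n = 316 each: d_min = (z_{α/2} + z_β)·√(2/n).
z-sum = 1.960 + 1.036 = 2.996.
d_min = 2.996 × √(2/316) = 2.996 × 0.0796 = 0.238.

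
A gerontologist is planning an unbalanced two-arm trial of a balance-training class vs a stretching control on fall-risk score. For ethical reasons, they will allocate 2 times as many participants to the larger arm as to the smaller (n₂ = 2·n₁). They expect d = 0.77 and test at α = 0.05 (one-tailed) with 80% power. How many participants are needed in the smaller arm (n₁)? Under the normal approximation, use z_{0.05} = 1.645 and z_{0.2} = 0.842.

With allocation ratio k = n₂/n₁ = 2, Var(x̄₁−x̄₂) = σ²(1/n₁ + 1/(k·n₁)) = σ²·(k+1)/(k·n₁).
So n₁ = (1 + 1/k)·((z_{α} + z_β)/d)² = 1.500 × (2.487/0.77)².
n₁ = 1.500 × 10.43 = 15.6.
Round up: n₁ = 16, giving n₂ = 2 × 16 = 32.

n₁ = 16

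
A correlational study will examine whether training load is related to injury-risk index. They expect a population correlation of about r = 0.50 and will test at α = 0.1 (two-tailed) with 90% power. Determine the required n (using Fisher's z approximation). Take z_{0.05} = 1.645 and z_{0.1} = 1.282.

Fisher's z: C = ½·ln((1+r)/(1−r)) = ½·ln(3.0000) = 0.5493.
n = ((z_{α/2} + z_β)/C)² + 3.
(1.645 + 1.282) / 0.5493 = 2.927 / 0.5493 = 5.329.
n = 5.329² + 3 = 28.39 + 3 = 31.4.
Round up.

n = 32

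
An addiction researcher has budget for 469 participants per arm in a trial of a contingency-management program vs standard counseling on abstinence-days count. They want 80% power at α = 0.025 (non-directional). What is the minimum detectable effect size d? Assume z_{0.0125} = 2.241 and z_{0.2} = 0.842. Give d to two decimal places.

For two independent groups of n = 469 each: d_min = (z_{α/2} + z_β)·√(2/n).
z-sum = 2.241 + 0.842 = 3.083.
d_min = 3.083 × √(2/469) = 3.083 × 0.0653 = 0.201.

d_min ≈ 0.20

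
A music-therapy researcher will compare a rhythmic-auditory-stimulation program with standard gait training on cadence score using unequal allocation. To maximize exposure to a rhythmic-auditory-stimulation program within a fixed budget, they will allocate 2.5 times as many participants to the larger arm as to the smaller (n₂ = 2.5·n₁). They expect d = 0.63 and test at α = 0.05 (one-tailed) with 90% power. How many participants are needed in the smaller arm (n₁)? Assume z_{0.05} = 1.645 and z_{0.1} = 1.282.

With allocation ratio k = n₂/n₁ = 2.5, Var(x̄₁−x̄₂) = σ²(1/n₁ + 1/(k·n₁)) = σ²·(k+1)/(k·n₁).
So n₁ = (1 + 1/k)·((z_{α} + z_β)/d)² = 1.400 × (2.927/0.63)².
n₁ = 1.400 × 21.59 = 30.2.
Round up: n₁ = 31, giving n₂ = ⌈2.5 × 31⌉ = ⌈77.5⌉ = 78.

n₁ = 31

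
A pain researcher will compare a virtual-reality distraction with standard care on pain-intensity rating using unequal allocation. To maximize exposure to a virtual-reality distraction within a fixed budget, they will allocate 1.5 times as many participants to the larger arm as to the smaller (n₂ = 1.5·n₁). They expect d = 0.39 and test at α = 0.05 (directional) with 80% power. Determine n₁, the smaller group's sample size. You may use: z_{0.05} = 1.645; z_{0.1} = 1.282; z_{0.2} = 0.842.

n₁ = 68

With allocation ratio k = n₂/n₁ = 1.5, Var(x̄₁−x̄₂) = σ²(1/n₁ + 1/(k·n₁)) = σ²·(k+1)/(k·n₁).
So n₁ = (1 + 1/k)·((z_{α} + z_β)/d)² = 1.667 × (2.487/0.39)².
n₁ = 1.667 × 40.67 = 67.8.
Round up: n₁ = 68, giving n₂ = 1.5 × 68 = 102.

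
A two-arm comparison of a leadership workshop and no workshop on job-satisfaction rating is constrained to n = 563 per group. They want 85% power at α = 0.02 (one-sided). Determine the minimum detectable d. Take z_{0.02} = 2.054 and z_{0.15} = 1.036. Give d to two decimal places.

For two independent groups of n = 563 each: d_min = (z_{α} + z_β)·√(2/n).
z-sum = 2.054 + 1.036 = 3.090.
d_min = 3.090 × √(2/563) = 3.090 × 0.0596 = 0.184.

d_min ≈ 0.18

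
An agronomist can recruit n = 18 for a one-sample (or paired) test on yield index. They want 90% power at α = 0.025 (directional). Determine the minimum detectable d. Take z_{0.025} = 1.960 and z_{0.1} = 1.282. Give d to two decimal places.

For a single sample (or paired design) of n = 18: d_min = (z_{α} + z_β)/√n.
z-sum = 1.960 + 1.282 = 3.242.
d_min = 3.242 / √18 = 3.242 / 4.243 = 0.764.

d_min ≈ 0.76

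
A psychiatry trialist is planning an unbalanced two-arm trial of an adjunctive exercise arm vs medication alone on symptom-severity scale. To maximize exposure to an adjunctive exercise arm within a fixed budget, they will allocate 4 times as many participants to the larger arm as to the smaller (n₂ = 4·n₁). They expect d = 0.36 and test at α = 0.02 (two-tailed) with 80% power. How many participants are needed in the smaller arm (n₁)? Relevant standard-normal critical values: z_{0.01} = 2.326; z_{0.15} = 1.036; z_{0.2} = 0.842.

n₁ = 97

With allocation ratio k = n₂/n₁ = 4, Var(x̄₁−x̄₂) = σ²(1/n₁ + 1/(k·n₁)) = σ²·(k+1)/(k·n₁).
So n₁ = (1 + 1/k)·((z_{α/2} + z_β)/d)² = 1.250 × (3.168/0.36)².
n₁ = 1.250 × 77.44 = 96.8.
Round up: n₁ = 97, giving n₂ = 4 × 97 = 388.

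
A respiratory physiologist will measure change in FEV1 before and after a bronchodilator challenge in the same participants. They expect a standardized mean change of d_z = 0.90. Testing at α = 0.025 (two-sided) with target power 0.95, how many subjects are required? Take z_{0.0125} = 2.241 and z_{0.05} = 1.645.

n = 19 pairs

For a paired (one-sample on differences) test: n = ((z_{α/2} + z_β) / d)².
z_{α/2} + z_β = 2.241 + 1.645 = 3.886.
n = (3.886 / 0.90)² = 4.318² = 18.64.
Round up.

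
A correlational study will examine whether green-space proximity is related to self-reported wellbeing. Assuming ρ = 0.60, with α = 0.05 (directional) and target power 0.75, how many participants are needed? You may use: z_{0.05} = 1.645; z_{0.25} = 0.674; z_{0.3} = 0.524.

n = 15

Fisher's z: C = ½·ln((1+r)/(1−r)) = ½·ln(4.0000) = 0.6931.
n = ((z_{α} + z_β)/C)² + 3.
(1.645 + 0.674) / 0.6931 = 2.319 / 0.6931 = 3.346.
n = 3.346² + 3 = 11.19 + 3 = 14.2.
Round up.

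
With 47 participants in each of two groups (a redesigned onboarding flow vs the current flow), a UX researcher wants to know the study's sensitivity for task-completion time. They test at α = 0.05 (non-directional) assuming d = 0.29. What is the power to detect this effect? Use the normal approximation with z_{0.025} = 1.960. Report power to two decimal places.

power ≈ 0.29

For two equal groups, power = Φ(d·√(n/2) − z_{α/2}).
d·√(n/2) = 0.29 × √(47/2) = 0.29 × 4.848 = 1.406.
z_β = 1.406 − 1.960 = -0.554.
Power = Φ(-0.554) = 0.290.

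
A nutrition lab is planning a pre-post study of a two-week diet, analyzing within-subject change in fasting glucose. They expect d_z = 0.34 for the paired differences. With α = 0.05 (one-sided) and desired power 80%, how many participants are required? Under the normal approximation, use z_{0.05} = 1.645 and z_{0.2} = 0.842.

For a paired (one-sample on differences) test: n = ((z_{α} + z_β) / d)².
z_{α} + z_β = 1.645 + 0.842 = 2.487.
n = (2.487 / 0.34)² = 7.315² = 53.50.
Round up.

n = 54 pairs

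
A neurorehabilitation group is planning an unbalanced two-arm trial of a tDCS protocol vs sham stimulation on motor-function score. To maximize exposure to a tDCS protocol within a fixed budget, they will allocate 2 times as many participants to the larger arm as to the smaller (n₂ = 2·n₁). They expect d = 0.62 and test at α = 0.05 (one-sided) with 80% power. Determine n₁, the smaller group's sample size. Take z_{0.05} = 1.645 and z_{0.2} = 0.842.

With allocation ratio k = n₂/n₁ = 2, Var(x̄₁−x̄₂) = σ²(1/n₁ + 1/(k·n₁)) = σ²·(k+1)/(k·n₁).
So n₁ = (1 + 1/k)·((z_{α} + z_β)/d)² = 1.500 × (2.487/0.62)².
n₁ = 1.500 × 16.09 = 24.1.
Round up: n₁ = 25, giving n₂ = 2 × 25 = 50.

n₁ = 25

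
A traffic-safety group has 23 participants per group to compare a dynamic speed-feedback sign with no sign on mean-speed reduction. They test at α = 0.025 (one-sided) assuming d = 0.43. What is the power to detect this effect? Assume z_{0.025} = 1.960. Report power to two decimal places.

For two equal groups, power = Φ(d·√(n/2) − z_{α}).
d·√(n/2) = 0.43 × √(23/2) = 0.43 × 3.391 = 1.458.
z_β = 1.458 − 1.960 = -0.502.
Power = Φ(-0.502) = 0.308.

power ≈ 0.31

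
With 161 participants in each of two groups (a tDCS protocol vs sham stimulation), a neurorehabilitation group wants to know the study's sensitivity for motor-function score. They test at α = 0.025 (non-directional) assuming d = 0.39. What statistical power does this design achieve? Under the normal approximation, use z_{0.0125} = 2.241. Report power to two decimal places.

For two equal groups, power = Φ(d·√(n/2) − z_{α/2}).
d·√(n/2) = 0.39 × √(161/2) = 0.39 × 8.972 = 3.499.
z_β = 3.499 − 2.241 = 1.258.
Power = Φ(1.258) = 0.896.

power ≈ 0.90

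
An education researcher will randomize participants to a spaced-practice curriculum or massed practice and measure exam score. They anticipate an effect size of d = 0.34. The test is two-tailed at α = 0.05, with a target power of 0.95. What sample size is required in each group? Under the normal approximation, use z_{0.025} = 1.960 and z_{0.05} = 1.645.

For two independent groups with equal n: n = 2·((z_{α/2} + z_β) / d)².
z_{α/2} + z_β = 1.960 + 1.645 = 3.605.
n = 2 × (3.605 / 0.34)² = 2 × 10.603² = 2 × 112.42 = 224.8.
Round up to the next whole participant.

n = 225 per group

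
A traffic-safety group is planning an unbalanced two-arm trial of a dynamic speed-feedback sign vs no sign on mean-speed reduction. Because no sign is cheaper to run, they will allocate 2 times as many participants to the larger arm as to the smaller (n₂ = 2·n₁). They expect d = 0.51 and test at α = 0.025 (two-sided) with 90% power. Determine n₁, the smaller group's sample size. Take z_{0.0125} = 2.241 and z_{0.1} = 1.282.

n₁ = 72

With allocation ratio k = n₂/n₁ = 2, Var(x̄₁−x̄₂) = σ²(1/n₁ + 1/(k·n₁)) = σ²·(k+1)/(k·n₁).
So n₁ = (1 + 1/k)·((z_{α/2} + z_β)/d)² = 1.500 × (3.523/0.51)².
n₁ = 1.500 × 47.72 = 71.6.
Round up: n₁ = 72, giving n₂ = 2 × 72 = 144.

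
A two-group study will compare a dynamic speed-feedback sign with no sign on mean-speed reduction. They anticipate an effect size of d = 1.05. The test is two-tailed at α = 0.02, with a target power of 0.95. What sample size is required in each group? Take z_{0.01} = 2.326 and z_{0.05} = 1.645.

For two independent groups with equal n: n = 2·((z_{α/2} + z_β) / d)².
z_{α/2} + z_β = 2.326 + 1.645 = 3.971.
n = 2 × (3.971 / 1.05)² = 2 × 3.782² = 2 × 14.30 = 28.6.
Round up to the next whole participant.

n = 29 per group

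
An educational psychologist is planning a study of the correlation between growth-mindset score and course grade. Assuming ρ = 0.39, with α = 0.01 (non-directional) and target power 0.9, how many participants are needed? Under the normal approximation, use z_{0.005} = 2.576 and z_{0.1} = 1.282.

n = 91

Fisher's z: C = ½·ln((1+r)/(1−r)) = ½·ln(2.2787) = 0.4118.
n = ((z_{α/2} + z_β)/C)² + 3.
(2.576 + 1.282) / 0.4118 = 3.858 / 0.4118 = 9.369.
n = 9.369² + 3 = 87.77 + 3 = 90.8.
Round up.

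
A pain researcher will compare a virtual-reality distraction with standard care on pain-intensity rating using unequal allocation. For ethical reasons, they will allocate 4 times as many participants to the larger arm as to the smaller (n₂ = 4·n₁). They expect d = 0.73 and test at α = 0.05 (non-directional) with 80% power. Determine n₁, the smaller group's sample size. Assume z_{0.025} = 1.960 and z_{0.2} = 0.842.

With allocation ratio k = n₂/n₁ = 4, Var(x̄₁−x̄₂) = σ²(1/n₁ + 1/(k·n₁)) = σ²·(k+1)/(k·n₁).
So n₁ = (1 + 1/k)·((z_{α/2} + z_β)/d)² = 1.250 × (2.802/0.73)².
n₁ = 1.250 × 14.73 = 18.4.
Round up: n₁ = 19, giving n₂ = 4 × 19 = 76.

n₁ = 19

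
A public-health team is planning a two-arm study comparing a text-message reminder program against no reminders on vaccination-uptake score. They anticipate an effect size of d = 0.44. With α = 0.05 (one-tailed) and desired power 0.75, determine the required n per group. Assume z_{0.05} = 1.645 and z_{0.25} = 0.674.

For two independent groups with equal n: n = 2·((z_{α} + z_β) / d)².
z_{α} + z_β = 1.645 + 0.674 = 2.319.
n = 2 × (2.319 / 0.44)² = 2 × 5.270² = 2 × 27.78 = 55.6.
Round up to the next whole participant.

n = 56 per group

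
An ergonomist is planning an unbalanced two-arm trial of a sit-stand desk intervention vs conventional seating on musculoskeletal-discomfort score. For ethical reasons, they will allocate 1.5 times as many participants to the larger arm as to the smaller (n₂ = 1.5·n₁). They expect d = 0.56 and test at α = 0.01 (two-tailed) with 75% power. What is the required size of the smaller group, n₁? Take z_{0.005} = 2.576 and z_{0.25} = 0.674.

With allocation ratio k = n₂/n₁ = 1.5, Var(x̄₁−x̄₂) = σ²(1/n₁ + 1/(k·n₁)) = σ²·(k+1)/(k·n₁).
So n₁ = (1 + 1/k)·((z_{α/2} + z_β)/d)² = 1.667 × (3.250/0.56)².
n₁ = 1.667 × 33.68 = 56.1.
Round up: n₁ = 57, giving n₂ = ⌈1.5 × 57⌉ = ⌈85.5⌉ = 86.

n₁ = 57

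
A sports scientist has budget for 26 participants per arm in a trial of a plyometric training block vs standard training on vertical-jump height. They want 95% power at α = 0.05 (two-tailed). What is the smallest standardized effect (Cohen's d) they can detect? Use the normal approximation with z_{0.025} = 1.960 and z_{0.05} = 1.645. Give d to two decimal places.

d_min ≈ 1.00

For two independent groups of n = 26 each: d_min = (z_{α/2} + z_β)·√(2/n).
z-sum = 1.960 + 1.645 = 3.605.
d_min = 3.605 × √(2/26) = 3.605 × 0.2774 = 1.000.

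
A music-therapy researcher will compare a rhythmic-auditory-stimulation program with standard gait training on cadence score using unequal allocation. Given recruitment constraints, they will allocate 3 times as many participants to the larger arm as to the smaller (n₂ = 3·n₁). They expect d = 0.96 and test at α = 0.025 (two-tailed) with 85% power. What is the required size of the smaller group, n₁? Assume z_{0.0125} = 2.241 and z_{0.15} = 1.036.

n₁ = 16

With allocation ratio k = n₂/n₁ = 3, Var(x̄₁−x̄₂) = σ²(1/n₁ + 1/(k·n₁)) = σ²·(k+1)/(k·n₁).
So n₁ = (1 + 1/k)·((z_{α/2} + z_β)/d)² = 1.333 × (3.277/0.96)².
n₁ = 1.333 × 11.65 = 15.5.
Round up: n₁ = 16, giving n₂ = 3 × 16 = 48.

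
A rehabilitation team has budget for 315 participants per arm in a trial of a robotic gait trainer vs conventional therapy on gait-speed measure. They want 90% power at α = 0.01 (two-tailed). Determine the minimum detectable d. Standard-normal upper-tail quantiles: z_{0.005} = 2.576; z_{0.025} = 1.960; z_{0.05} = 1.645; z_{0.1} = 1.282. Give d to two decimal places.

d_min ≈ 0.31

For two independent groups of n = 315 each: d_min = (z_{α/2} + z_β)·√(2/n).
z-sum = 2.576 + 1.282 = 3.858.
d_min = 3.858 × √(2/315) = 3.858 × 0.0797 = 0.307.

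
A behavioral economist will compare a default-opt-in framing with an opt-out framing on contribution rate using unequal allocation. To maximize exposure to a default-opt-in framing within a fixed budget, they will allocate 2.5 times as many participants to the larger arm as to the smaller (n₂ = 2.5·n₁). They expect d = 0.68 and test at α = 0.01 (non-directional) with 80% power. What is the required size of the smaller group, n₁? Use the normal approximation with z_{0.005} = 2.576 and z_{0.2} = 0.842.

With allocation ratio k = n₂/n₁ = 2.5, Var(x̄₁−x̄₂) = σ²(1/n₁ + 1/(k·n₁)) = σ²·(k+1)/(k·n₁).
So n₁ = (1 + 1/k)·((z_{α/2} + z_β)/d)² = 1.400 × (3.418/0.68)².
n₁ = 1.400 × 25.27 = 35.4.
Round up: n₁ = 36, giving n₂ = 2.5 × 36 = 90.

n₁ = 36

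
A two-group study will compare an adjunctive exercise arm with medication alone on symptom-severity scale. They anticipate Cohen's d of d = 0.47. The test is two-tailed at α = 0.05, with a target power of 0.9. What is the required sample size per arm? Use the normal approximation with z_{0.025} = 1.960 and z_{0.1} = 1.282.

For two independent groups with equal n: n = 2·((z_{α/2} + z_β) / d)².
z_{α/2} + z_β = 1.960 + 1.282 = 3.242.
n = 2 × (3.242 / 0.47)² = 2 × 6.898² = 2 × 47.58 = 95.2.
Round up to the next whole participant.

n = 96 per group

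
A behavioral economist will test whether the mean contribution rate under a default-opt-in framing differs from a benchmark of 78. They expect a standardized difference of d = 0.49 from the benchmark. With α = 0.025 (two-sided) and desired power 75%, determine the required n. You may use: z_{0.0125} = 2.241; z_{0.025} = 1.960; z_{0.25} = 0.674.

For a one-sample test: n = ((z_{α/2} + z_β) / d)².
z_{α/2} + z_β = 2.241 + 0.674 = 2.915.
n = (2.915 / 0.49)² = 5.949² = 35.39.
Round up.

n = 36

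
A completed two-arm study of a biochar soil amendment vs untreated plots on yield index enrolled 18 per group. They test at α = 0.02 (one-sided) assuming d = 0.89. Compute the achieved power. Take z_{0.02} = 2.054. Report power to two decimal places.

For two equal groups, power = Φ(d·√(n/2) − z_{α}).
d·√(n/2) = 0.89 × √(18/2) = 0.89 × 3.000 = 2.670.
z_β = 2.670 − 2.054 = 0.616.
Power = Φ(0.616) = 0.731.

power ≈ 0.73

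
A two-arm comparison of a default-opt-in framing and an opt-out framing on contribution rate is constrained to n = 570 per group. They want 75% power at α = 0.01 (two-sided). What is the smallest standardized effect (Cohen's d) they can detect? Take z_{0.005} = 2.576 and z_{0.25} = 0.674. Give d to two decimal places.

For two independent groups of n = 570 each: d_min = (z_{α/2} + z_β)·√(2/n).
z-sum = 2.576 + 0.674 = 3.250.
d_min = 3.250 × √(2/570) = 3.250 × 0.0592 = 0.193.

d_min ≈ 0.19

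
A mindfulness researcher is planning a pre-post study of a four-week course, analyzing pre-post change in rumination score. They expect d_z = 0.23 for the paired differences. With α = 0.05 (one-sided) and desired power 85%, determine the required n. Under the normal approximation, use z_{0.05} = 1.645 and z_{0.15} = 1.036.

n = 136 pairs

For a paired (one-sample on differences) test: n = ((z_{α} + z_β) / d)².
z_{α} + z_β = 1.645 + 1.036 = 2.681.
n = (2.681 / 0.23)² = 11.657² = 135.87.
Round up.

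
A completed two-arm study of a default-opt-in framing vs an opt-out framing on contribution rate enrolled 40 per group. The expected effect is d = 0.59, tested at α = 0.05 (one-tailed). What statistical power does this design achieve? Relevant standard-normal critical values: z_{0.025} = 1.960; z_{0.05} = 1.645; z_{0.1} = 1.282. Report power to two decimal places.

For two equal groups, power = Φ(d·√(n/2) − z_{α}).
d·√(n/2) = 0.59 × √(40/2) = 0.59 × 4.472 = 2.639.
z_β = 2.639 − 1.645 = 0.994.
Power = Φ(0.994) = 0.840.

power ≈ 0.84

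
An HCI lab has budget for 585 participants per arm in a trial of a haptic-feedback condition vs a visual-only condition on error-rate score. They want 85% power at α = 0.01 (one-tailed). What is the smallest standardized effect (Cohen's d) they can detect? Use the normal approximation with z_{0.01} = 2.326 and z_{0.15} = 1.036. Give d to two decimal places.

For two independent groups of n = 585 each: d_min = (z_{α} + z_β)·√(2/n).
z-sum = 2.326 + 1.036 = 3.362.
d_min = 3.362 × √(2/585) = 3.362 × 0.0585 = 0.197.

d_min ≈ 0.20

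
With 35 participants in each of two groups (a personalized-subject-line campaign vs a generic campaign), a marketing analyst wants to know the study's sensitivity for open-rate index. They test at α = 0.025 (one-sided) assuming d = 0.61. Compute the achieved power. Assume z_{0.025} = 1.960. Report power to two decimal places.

For two equal groups, power = Φ(d·√(n/2) − z_{α}).
d·√(n/2) = 0.61 × √(35/2) = 0.61 × 4.183 = 2.552.
z_β = 2.552 − 1.960 = 0.592.
Power = Φ(0.592) = 0.723.

power ≈ 0.72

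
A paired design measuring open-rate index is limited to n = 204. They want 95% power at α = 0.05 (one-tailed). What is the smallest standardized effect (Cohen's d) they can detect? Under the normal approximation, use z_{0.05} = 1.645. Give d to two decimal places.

For a single sample (or paired design) of n = 204: d_min = (z_{α} + z_β)/√n.
z-sum = 1.645 + 1.645 = 3.290.
d_min = 3.290 / √204 = 3.290 / 14.283 = 0.230.

d_min ≈ 0.23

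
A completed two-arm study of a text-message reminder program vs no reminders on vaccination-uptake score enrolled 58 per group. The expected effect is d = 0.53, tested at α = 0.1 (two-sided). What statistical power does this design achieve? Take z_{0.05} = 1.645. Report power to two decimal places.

For two equal groups, power = Φ(d·√(n/2) − z_{α/2}).
d·√(n/2) = 0.53 × √(58/2) = 0.53 × 5.385 = 2.854.
z_β = 2.854 − 1.645 = 1.209.
Power = Φ(1.209) = 0.887.

power ≈ 0.89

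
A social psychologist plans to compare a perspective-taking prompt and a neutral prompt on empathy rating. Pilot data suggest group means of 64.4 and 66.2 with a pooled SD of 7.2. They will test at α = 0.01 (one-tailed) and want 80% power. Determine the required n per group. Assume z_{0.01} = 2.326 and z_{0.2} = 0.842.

Cohen's d = |M₁ − M₂| / SD_pooled = |64.4 − 66.2| / 7.2 = 1.8 / 7.2 = 0.250.
For two independent groups with equal n: n = 2·((z_{α} + z_β) / d)².
z_{α} + z_β = 2.326 + 0.842 = 3.168.
n = 2 × (3.168 / 0.250)² = 2 × 12.672² = 2 × 160.58 = 321.2.
Round up to the next whole participant.

n = 322 per group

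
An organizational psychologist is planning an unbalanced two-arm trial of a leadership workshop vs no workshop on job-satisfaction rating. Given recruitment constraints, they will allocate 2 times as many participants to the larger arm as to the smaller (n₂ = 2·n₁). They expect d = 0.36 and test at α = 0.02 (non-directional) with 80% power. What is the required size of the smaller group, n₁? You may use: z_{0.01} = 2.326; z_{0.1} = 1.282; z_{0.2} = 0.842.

With allocation ratio k = n₂/n₁ = 2, Var(x̄₁−x̄₂) = σ²(1/n₁ + 1/(k·n₁)) = σ²·(k+1)/(k·n₁).
So n₁ = (1 + 1/k)·((z_{α/2} + z_β)/d)² = 1.500 × (3.168/0.36)².
n₁ = 1.500 × 77.44 = 116.2.
Round up: n₁ = 117, giving n₂ = 2 × 117 = 234.

n₁ = 117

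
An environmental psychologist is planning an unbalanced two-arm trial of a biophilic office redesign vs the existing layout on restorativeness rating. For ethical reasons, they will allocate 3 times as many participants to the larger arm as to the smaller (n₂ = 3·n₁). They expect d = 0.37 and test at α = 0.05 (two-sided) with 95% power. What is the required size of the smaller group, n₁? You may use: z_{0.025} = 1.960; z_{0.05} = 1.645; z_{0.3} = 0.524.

With allocation ratio k = n₂/n₁ = 3, Var(x̄₁−x̄₂) = σ²(1/n₁ + 1/(k·n₁)) = σ²·(k+1)/(k·n₁).
So n₁ = (1 + 1/k)·((z_{α/2} + z_β)/d)² = 1.333 × (3.605/0.37)².
n₁ = 1.333 × 94.93 = 126.6.
Round up: n₁ = 127, giving n₂ = 3 × 127 = 381.

n₁ = 127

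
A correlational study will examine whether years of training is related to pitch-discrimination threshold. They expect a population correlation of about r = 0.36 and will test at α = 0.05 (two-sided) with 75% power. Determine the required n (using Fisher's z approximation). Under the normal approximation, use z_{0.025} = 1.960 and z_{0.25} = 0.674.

n = 52

Fisher's z: C = ½·ln((1+r)/(1−r)) = ½·ln(2.1250) = 0.3769.
n = ((z_{α/2} + z_β)/C)² + 3.
(1.960 + 0.674) / 0.3769 = 2.634 / 0.3769 = 6.989.
n = 6.989² + 3 = 48.84 + 3 = 51.8.
Round up.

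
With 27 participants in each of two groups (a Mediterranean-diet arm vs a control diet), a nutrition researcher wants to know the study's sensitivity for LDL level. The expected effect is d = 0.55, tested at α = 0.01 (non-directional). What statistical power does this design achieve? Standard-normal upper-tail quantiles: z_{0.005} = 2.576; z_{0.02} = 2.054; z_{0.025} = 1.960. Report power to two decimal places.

power ≈ 0.29

For two equal groups, power = Φ(d·√(n/2) − z_{α/2}).
d·√(n/2) = 0.55 × √(27/2) = 0.55 × 3.674 = 2.021.
z_β = 2.021 − 2.576 = -0.555.
Power = Φ(-0.555) = 0.289.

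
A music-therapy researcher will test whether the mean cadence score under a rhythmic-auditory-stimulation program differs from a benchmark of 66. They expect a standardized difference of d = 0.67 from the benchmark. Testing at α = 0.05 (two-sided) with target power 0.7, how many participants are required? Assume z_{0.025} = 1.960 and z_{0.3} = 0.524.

n = 14

For a one-sample test: n = ((z_{α/2} + z_β) / d)².
z_{α/2} + z_β = 1.960 + 0.524 = 2.484.
n = (2.484 / 0.67)² = 3.707² = 13.75.
Round up.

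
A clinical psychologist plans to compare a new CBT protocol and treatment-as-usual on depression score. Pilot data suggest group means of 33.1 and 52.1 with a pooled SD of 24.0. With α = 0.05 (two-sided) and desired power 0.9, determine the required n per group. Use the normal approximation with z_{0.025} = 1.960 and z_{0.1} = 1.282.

Cohen's d = |M₁ − M₂| / SD_pooled = |33.1 − 52.1| / 24.0 = 19.0 / 24.0 = 0.792.
For two independent groups with equal n: n = 2·((z_{α/2} + z_β) / d)².
z_{α/2} + z_β = 1.960 + 1.282 = 3.242.
n = 2 × (3.242 / 0.792)² = 2 × 4.093² = 2 × 16.76 = 33.5.
Round up to the next whole participant.

n = 34 per group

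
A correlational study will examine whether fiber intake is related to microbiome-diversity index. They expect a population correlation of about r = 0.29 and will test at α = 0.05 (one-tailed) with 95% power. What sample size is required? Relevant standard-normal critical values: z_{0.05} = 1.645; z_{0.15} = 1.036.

Fisher's z: C = ½·ln((1+r)/(1−r)) = ½·ln(1.8169) = 0.2986.
n = ((z_{α} + z_β)/C)² + 3.
(1.645 + 1.645) / 0.2986 = 3.290 / 0.2986 = 11.018.
n = 11.018² + 3 = 121.40 + 3 = 124.4.
Round up.

n = 125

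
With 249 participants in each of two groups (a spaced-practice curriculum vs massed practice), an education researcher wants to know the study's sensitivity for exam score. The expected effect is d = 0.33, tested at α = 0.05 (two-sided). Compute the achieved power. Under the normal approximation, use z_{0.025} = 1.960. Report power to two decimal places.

power ≈ 0.96

For two equal groups, power = Φ(d·√(n/2) − z_{α/2}).
d·√(n/2) = 0.33 × √(249/2) = 0.33 × 11.158 = 3.682.
z_β = 3.682 − 1.960 = 1.722.
Power = Φ(1.722) = 0.957.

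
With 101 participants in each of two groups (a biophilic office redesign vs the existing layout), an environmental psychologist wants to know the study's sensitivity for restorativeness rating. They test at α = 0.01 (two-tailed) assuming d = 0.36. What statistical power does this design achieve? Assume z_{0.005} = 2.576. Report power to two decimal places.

For two equal groups, power = Φ(d·√(n/2) − z_{α/2}).
d·√(n/2) = 0.36 × √(101/2) = 0.36 × 7.106 = 2.558.
z_β = 2.558 − 2.576 = -0.018.
Power = Φ(-0.018) = 0.493.

power ≈ 0.49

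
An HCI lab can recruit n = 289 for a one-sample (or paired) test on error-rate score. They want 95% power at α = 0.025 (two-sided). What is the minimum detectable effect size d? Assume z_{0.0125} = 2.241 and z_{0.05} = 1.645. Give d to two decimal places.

d_min ≈ 0.23

For a single sample (or paired design) of n = 289: d_min = (z_{α/2} + z_β)/√n.
z-sum = 2.241 + 1.645 = 3.886.
d_min = 3.886 / √289 = 3.886 / 17.000 = 0.229.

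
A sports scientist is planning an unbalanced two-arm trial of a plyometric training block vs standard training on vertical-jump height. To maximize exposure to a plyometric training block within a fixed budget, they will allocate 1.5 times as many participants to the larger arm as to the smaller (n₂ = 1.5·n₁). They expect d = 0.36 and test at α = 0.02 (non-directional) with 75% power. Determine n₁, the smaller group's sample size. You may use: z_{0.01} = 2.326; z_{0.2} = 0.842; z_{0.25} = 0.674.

With allocation ratio k = n₂/n₁ = 1.5, Var(x̄₁−x̄₂) = σ²(1/n₁ + 1/(k·n₁)) = σ²·(k+1)/(k·n₁).
So n₁ = (1 + 1/k)·((z_{α/2} + z_β)/d)² = 1.667 × (3.000/0.36)².
n₁ = 1.667 × 69.44 = 115.7.
Round up: n₁ = 116, giving n₂ = 1.5 × 116 = 174.

n₁ = 116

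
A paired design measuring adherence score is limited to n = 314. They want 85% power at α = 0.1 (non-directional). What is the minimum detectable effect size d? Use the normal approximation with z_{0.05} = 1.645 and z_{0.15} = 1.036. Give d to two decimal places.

For a single sample (or paired design) of n = 314: d_min = (z_{α/2} + z_β)/√n.
z-sum = 1.645 + 1.036 = 2.681.
d_min = 2.681 / √314 = 2.681 / 17.720 = 0.151.

d_min ≈ 0.15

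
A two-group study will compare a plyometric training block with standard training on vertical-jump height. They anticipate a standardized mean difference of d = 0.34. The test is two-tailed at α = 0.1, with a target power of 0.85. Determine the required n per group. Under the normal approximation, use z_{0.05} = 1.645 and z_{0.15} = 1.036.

For two independent groups with equal n: n = 2·((z_{α/2} + z_β) / d)².
z_{α/2} + z_β = 1.645 + 1.036 = 2.681.
n = 2 × (2.681 / 0.34)² = 2 × 7.885² = 2 × 62.18 = 124.4.
Round up to the next whole participant.

n = 125 per group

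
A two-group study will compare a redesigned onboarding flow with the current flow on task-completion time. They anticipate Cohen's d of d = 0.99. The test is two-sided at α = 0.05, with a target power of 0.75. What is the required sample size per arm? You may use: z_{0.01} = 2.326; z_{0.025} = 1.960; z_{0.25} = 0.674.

For two independent groups with equal n: n = 2·((z_{α/2} + z_β) / d)².
z_{α/2} + z_β = 1.960 + 0.674 = 2.634.
n = 2 × (2.634 / 0.99)² = 2 × 2.661² = 2 × 7.08 = 14.2.
Round up to the next whole participant.

n = 15 per group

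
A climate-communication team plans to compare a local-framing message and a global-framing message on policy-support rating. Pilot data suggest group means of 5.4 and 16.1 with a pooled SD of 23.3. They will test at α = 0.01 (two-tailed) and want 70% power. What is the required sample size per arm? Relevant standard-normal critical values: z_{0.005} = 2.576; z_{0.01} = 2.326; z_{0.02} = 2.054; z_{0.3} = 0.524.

Cohen's d = |M₁ − M₂| / SD_pooled = |5.4 − 16.1| / 23.3 = 10.7 / 23.3 = 0.459.
For two independent groups with equal n: n = 2·((z_{α/2} + z_β) / d)².
z_{α/2} + z_β = 2.576 + 0.524 = 3.100.
n = 2 × (3.100 / 0.459)² = 2 × 6.754² = 2 × 45.61 = 91.2.
Round up to the next whole participant.

n = 92 per group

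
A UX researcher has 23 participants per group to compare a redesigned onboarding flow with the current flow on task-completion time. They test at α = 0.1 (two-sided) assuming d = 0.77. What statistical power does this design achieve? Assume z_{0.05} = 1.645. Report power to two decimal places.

For two equal groups, power = Φ(d·√(n/2) − z_{α/2}).
d·√(n/2) = 0.77 × √(23/2) = 0.77 × 3.391 = 2.611.
z_β = 2.611 − 1.645 = 0.966.
Power = Φ(0.966) = 0.833.

power ≈ 0.83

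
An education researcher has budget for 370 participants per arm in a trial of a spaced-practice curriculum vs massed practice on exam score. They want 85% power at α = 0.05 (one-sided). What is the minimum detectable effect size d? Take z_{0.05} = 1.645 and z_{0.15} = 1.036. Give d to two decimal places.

For two independent groups of n = 370 each: d_min = (z_{α} + z_β)·√(2/n).
z-sum = 1.645 + 1.036 = 2.681.
d_min = 2.681 × √(2/370) = 2.681 × 0.0735 = 0.197.

d_min ≈ 0.20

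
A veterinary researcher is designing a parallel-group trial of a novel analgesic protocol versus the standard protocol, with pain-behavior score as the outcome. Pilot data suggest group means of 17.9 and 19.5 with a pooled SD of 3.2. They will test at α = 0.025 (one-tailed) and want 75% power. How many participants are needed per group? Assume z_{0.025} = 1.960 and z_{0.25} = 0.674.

Cohen's d = |M₁ − M₂| / SD_pooled = |17.9 − 19.5| / 3.2 = 1.6 / 3.2 = 0.500.
For two independent groups with equal n: n = 2·((z_{α} + z_β) / d)².
z_{α} + z_β = 1.960 + 0.674 = 2.634.
n = 2 × (2.634 / 0.500)² = 2 × 5.268² = 2 × 27.75 = 55.5.
Round up to the next whole participant.

n = 56 per group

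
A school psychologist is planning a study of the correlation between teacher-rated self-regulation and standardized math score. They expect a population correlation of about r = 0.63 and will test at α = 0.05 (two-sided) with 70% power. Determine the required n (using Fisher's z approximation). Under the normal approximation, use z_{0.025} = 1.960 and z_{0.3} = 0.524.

n = 15

Fisher's z: C = ½·ln((1+r)/(1−r)) = ½·ln(4.4054) = 0.7414.
n = ((z_{α/2} + z_β)/C)² + 3.
(1.960 + 0.524) / 0.7414 = 2.484 / 0.7414 = 3.350.
n = 3.350² + 3 = 11.23 + 3 = 14.2.
Round up.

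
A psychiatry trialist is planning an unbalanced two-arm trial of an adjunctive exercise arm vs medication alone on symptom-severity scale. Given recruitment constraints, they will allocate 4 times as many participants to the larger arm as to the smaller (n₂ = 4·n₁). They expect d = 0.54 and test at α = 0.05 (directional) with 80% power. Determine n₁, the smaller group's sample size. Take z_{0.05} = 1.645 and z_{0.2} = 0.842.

With allocation ratio k = n₂/n₁ = 4, Var(x̄₁−x̄₂) = σ²(1/n₁ + 1/(k·n₁)) = σ²·(k+1)/(k·n₁).
So n₁ = (1 + 1/k)·((z_{α} + z_β)/d)² = 1.250 × (2.487/0.54)².
n₁ = 1.250 × 21.21 = 26.5.
Round up: n₁ = 27, giving n₂ = 4 × 27 = 108.

n₁ = 27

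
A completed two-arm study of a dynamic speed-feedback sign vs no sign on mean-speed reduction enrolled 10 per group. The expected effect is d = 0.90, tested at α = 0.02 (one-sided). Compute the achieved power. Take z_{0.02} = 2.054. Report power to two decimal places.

For two equal groups, power = Φ(d·√(n/2) − z_{α}).
d·√(n/2) = 0.90 × √(10/2) = 0.90 × 2.236 = 2.012.
z_β = 2.012 − 2.054 = -0.042.
Power = Φ(-0.042) = 0.483.

power ≈ 0.48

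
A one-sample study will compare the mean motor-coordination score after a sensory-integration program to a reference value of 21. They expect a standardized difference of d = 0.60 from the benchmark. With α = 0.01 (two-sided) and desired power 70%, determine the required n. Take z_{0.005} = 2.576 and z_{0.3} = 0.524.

n = 27

For a one-sample test: n = ((z_{α/2} + z_β) / d)².
z_{α/2} + z_β = 2.576 + 0.524 = 3.100.
n = (3.100 / 0.60)² = 5.167² = 26.69.
Round up.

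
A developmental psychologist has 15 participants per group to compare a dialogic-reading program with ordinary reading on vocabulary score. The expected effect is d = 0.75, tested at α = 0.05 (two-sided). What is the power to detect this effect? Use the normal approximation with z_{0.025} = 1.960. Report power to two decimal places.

For two equal groups, power = Φ(d·√(n/2) − z_{α/2}).
d·√(n/2) = 0.75 × √(15/2) = 0.75 × 2.739 = 2.054.
z_β = 2.054 − 1.960 = 0.094.
Power = Φ(0.094) = 0.537.

power ≈ 0.54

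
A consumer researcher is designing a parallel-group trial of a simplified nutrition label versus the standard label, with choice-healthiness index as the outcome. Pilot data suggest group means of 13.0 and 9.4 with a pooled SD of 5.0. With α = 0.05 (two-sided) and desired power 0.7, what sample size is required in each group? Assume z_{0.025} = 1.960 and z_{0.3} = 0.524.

n = 24 per group

Cohen's d = |M₁ − M₂| / SD_pooled = |13.0 − 9.4| / 5.0 = 3.6 / 5.0 = 0.720.
For two independent groups with equal n: n = 2·((z_{α/2} + z_β) / d)².
z_{α/2} + z_β = 1.960 + 0.524 = 2.484.
n = 2 × (2.484 / 0.720)² = 2 × 3.450² = 2 × 11.90 = 23.8.
Round up to the next whole participant.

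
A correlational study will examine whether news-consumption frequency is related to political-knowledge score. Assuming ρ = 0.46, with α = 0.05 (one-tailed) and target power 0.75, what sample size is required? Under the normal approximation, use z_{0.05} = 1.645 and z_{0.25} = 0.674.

Fisher's z: C = ½·ln((1+r)/(1−r)) = ½·ln(2.7037) = 0.4973.
n = ((z_{α} + z_β)/C)² + 3.
(1.645 + 0.674) / 0.4973 = 2.319 / 0.4973 = 4.663.
n = 4.663² + 3 = 21.75 + 3 = 24.7.
Round up.

n = 25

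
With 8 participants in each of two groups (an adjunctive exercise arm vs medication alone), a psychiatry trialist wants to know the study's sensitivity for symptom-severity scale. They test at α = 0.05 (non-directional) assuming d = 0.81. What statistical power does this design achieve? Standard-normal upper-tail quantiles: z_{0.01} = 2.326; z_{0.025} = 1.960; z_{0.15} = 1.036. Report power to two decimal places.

For two equal groups, power = Φ(d·√(n/2) − z_{α/2}).
d·√(n/2) = 0.81 × √(8/2) = 0.81 × 2.000 = 1.620.
z_β = 1.620 − 1.960 = -0.340.
Power = Φ(-0.340) = 0.367.

power ≈ 0.37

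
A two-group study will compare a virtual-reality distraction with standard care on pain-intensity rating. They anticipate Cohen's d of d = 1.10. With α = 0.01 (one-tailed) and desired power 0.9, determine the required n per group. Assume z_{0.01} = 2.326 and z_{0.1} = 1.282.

For two independent groups with equal n: n = 2·((z_{α} + z_β) / d)².
z_{α} + z_β = 2.326 + 1.282 = 3.608.
n = 2 × (3.608 / 1.10)² = 2 × 3.280² = 2 × 10.76 = 21.5.
Round up to the next whole participant.

n = 22 per group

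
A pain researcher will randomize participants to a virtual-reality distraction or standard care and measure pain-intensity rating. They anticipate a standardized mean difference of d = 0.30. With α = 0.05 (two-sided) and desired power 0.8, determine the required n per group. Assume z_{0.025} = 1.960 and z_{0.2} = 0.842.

For two independent groups with equal n: n = 2·((z_{α/2} + z_β) / d)².
z_{α/2} + z_β = 1.960 + 0.842 = 2.802.
n = 2 × (2.802 / 0.30)² = 2 × 9.340² = 2 × 87.24 = 174.5.
Round up to the next whole participant.

n = 175 per group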